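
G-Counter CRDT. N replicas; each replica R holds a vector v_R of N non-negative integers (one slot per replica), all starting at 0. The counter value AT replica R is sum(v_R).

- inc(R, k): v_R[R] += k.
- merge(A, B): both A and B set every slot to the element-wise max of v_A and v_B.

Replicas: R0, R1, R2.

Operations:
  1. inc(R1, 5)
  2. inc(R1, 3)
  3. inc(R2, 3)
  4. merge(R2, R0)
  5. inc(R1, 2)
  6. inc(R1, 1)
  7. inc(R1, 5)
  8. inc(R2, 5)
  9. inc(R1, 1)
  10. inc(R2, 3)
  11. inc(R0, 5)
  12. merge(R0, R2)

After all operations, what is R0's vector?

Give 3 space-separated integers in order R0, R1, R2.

Answer: 5 0 11

Derivation:
Op 1: inc R1 by 5 -> R1=(0,5,0) value=5
Op 2: inc R1 by 3 -> R1=(0,8,0) value=8
Op 3: inc R2 by 3 -> R2=(0,0,3) value=3
Op 4: merge R2<->R0 -> R2=(0,0,3) R0=(0,0,3)
Op 5: inc R1 by 2 -> R1=(0,10,0) value=10
Op 6: inc R1 by 1 -> R1=(0,11,0) value=11
Op 7: inc R1 by 5 -> R1=(0,16,0) value=16
Op 8: inc R2 by 5 -> R2=(0,0,8) value=8
Op 9: inc R1 by 1 -> R1=(0,17,0) value=17
Op 10: inc R2 by 3 -> R2=(0,0,11) value=11
Op 11: inc R0 by 5 -> R0=(5,0,3) value=8
Op 12: merge R0<->R2 -> R0=(5,0,11) R2=(5,0,11)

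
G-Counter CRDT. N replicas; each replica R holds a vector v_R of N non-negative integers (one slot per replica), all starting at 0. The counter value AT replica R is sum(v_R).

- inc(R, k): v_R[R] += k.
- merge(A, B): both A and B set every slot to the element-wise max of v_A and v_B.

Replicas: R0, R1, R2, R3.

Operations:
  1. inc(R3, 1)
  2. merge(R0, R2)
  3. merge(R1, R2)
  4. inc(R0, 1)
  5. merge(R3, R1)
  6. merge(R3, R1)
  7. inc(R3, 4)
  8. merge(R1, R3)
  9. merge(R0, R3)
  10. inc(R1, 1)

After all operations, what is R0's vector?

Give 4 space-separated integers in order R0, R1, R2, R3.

Op 1: inc R3 by 1 -> R3=(0,0,0,1) value=1
Op 2: merge R0<->R2 -> R0=(0,0,0,0) R2=(0,0,0,0)
Op 3: merge R1<->R2 -> R1=(0,0,0,0) R2=(0,0,0,0)
Op 4: inc R0 by 1 -> R0=(1,0,0,0) value=1
Op 5: merge R3<->R1 -> R3=(0,0,0,1) R1=(0,0,0,1)
Op 6: merge R3<->R1 -> R3=(0,0,0,1) R1=(0,0,0,1)
Op 7: inc R3 by 4 -> R3=(0,0,0,5) value=5
Op 8: merge R1<->R3 -> R1=(0,0,0,5) R3=(0,0,0,5)
Op 9: merge R0<->R3 -> R0=(1,0,0,5) R3=(1,0,0,5)
Op 10: inc R1 by 1 -> R1=(0,1,0,5) value=6

Answer: 1 0 0 5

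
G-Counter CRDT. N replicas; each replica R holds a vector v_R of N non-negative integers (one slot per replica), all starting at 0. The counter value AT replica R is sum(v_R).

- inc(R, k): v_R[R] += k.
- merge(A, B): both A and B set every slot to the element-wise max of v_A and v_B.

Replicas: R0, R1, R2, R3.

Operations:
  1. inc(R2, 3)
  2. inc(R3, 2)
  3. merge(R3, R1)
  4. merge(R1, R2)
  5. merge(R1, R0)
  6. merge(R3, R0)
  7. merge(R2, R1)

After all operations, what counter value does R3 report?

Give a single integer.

Answer: 5

Derivation:
Op 1: inc R2 by 3 -> R2=(0,0,3,0) value=3
Op 2: inc R3 by 2 -> R3=(0,0,0,2) value=2
Op 3: merge R3<->R1 -> R3=(0,0,0,2) R1=(0,0,0,2)
Op 4: merge R1<->R2 -> R1=(0,0,3,2) R2=(0,0,3,2)
Op 5: merge R1<->R0 -> R1=(0,0,3,2) R0=(0,0,3,2)
Op 6: merge R3<->R0 -> R3=(0,0,3,2) R0=(0,0,3,2)
Op 7: merge R2<->R1 -> R2=(0,0,3,2) R1=(0,0,3,2)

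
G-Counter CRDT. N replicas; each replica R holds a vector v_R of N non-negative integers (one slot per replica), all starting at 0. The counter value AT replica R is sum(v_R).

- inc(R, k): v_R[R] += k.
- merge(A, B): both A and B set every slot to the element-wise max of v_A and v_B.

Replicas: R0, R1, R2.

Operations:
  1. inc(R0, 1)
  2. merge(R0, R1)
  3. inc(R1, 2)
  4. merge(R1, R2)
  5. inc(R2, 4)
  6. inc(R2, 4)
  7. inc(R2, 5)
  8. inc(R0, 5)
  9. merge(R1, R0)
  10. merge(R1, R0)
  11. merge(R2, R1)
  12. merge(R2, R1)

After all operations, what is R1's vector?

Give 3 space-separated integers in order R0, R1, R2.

Op 1: inc R0 by 1 -> R0=(1,0,0) value=1
Op 2: merge R0<->R1 -> R0=(1,0,0) R1=(1,0,0)
Op 3: inc R1 by 2 -> R1=(1,2,0) value=3
Op 4: merge R1<->R2 -> R1=(1,2,0) R2=(1,2,0)
Op 5: inc R2 by 4 -> R2=(1,2,4) value=7
Op 6: inc R2 by 4 -> R2=(1,2,8) value=11
Op 7: inc R2 by 5 -> R2=(1,2,13) value=16
Op 8: inc R0 by 5 -> R0=(6,0,0) value=6
Op 9: merge R1<->R0 -> R1=(6,2,0) R0=(6,2,0)
Op 10: merge R1<->R0 -> R1=(6,2,0) R0=(6,2,0)
Op 11: merge R2<->R1 -> R2=(6,2,13) R1=(6,2,13)
Op 12: merge R2<->R1 -> R2=(6,2,13) R1=(6,2,13)

Answer: 6 2 13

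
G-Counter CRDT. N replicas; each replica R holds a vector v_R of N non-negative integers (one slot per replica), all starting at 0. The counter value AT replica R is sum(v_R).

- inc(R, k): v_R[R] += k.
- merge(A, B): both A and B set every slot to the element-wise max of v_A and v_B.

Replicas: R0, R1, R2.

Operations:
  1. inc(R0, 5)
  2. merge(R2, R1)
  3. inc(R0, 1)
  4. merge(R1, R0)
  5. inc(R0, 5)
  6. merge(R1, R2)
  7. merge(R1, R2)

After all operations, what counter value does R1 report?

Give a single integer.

Op 1: inc R0 by 5 -> R0=(5,0,0) value=5
Op 2: merge R2<->R1 -> R2=(0,0,0) R1=(0,0,0)
Op 3: inc R0 by 1 -> R0=(6,0,0) value=6
Op 4: merge R1<->R0 -> R1=(6,0,0) R0=(6,0,0)
Op 5: inc R0 by 5 -> R0=(11,0,0) value=11
Op 6: merge R1<->R2 -> R1=(6,0,0) R2=(6,0,0)
Op 7: merge R1<->R2 -> R1=(6,0,0) R2=(6,0,0)

Answer: 6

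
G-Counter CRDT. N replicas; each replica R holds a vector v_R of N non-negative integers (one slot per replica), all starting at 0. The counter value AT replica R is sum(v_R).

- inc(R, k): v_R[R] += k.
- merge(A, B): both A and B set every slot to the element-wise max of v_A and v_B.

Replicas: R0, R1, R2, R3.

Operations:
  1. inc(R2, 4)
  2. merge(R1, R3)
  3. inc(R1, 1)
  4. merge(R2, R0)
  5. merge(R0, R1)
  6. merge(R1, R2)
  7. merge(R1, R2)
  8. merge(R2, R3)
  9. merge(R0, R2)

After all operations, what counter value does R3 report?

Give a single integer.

Op 1: inc R2 by 4 -> R2=(0,0,4,0) value=4
Op 2: merge R1<->R3 -> R1=(0,0,0,0) R3=(0,0,0,0)
Op 3: inc R1 by 1 -> R1=(0,1,0,0) value=1
Op 4: merge R2<->R0 -> R2=(0,0,4,0) R0=(0,0,4,0)
Op 5: merge R0<->R1 -> R0=(0,1,4,0) R1=(0,1,4,0)
Op 6: merge R1<->R2 -> R1=(0,1,4,0) R2=(0,1,4,0)
Op 7: merge R1<->R2 -> R1=(0,1,4,0) R2=(0,1,4,0)
Op 8: merge R2<->R3 -> R2=(0,1,4,0) R3=(0,1,4,0)
Op 9: merge R0<->R2 -> R0=(0,1,4,0) R2=(0,1,4,0)

Answer: 5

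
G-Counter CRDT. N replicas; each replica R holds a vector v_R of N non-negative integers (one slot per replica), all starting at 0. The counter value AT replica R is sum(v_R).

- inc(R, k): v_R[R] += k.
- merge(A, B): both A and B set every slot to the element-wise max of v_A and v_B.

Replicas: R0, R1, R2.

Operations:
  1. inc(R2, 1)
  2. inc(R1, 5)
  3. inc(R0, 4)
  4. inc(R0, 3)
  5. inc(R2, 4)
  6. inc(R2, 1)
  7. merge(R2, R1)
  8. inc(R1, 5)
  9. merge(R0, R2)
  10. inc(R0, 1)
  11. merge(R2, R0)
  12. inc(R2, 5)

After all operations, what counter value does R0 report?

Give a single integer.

Answer: 19

Derivation:
Op 1: inc R2 by 1 -> R2=(0,0,1) value=1
Op 2: inc R1 by 5 -> R1=(0,5,0) value=5
Op 3: inc R0 by 4 -> R0=(4,0,0) value=4
Op 4: inc R0 by 3 -> R0=(7,0,0) value=7
Op 5: inc R2 by 4 -> R2=(0,0,5) value=5
Op 6: inc R2 by 1 -> R2=(0,0,6) value=6
Op 7: merge R2<->R1 -> R2=(0,5,6) R1=(0,5,6)
Op 8: inc R1 by 5 -> R1=(0,10,6) value=16
Op 9: merge R0<->R2 -> R0=(7,5,6) R2=(7,5,6)
Op 10: inc R0 by 1 -> R0=(8,5,6) value=19
Op 11: merge R2<->R0 -> R2=(8,5,6) R0=(8,5,6)
Op 12: inc R2 by 5 -> R2=(8,5,11) value=24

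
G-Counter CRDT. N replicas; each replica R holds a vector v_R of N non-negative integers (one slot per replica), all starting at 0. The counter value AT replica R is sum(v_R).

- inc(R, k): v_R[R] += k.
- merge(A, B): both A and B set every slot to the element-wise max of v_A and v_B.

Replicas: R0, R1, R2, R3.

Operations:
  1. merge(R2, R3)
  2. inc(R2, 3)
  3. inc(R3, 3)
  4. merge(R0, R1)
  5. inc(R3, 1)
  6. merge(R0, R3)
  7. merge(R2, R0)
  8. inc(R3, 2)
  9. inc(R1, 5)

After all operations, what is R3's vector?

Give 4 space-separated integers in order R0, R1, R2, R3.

Answer: 0 0 0 6

Derivation:
Op 1: merge R2<->R3 -> R2=(0,0,0,0) R3=(0,0,0,0)
Op 2: inc R2 by 3 -> R2=(0,0,3,0) value=3
Op 3: inc R3 by 3 -> R3=(0,0,0,3) value=3
Op 4: merge R0<->R1 -> R0=(0,0,0,0) R1=(0,0,0,0)
Op 5: inc R3 by 1 -> R3=(0,0,0,4) value=4
Op 6: merge R0<->R3 -> R0=(0,0,0,4) R3=(0,0,0,4)
Op 7: merge R2<->R0 -> R2=(0,0,3,4) R0=(0,0,3,4)
Op 8: inc R3 by 2 -> R3=(0,0,0,6) value=6
Op 9: inc R1 by 5 -> R1=(0,5,0,0) value=5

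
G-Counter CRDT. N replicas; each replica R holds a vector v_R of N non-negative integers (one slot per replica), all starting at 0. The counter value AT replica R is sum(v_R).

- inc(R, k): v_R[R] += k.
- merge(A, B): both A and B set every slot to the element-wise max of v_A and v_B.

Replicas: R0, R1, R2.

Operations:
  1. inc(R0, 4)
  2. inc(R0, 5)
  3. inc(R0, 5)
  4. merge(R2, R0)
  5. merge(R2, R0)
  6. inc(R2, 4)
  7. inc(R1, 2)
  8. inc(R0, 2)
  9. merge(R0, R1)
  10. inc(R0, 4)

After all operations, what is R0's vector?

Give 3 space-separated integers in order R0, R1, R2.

Op 1: inc R0 by 4 -> R0=(4,0,0) value=4
Op 2: inc R0 by 5 -> R0=(9,0,0) value=9
Op 3: inc R0 by 5 -> R0=(14,0,0) value=14
Op 4: merge R2<->R0 -> R2=(14,0,0) R0=(14,0,0)
Op 5: merge R2<->R0 -> R2=(14,0,0) R0=(14,0,0)
Op 6: inc R2 by 4 -> R2=(14,0,4) value=18
Op 7: inc R1 by 2 -> R1=(0,2,0) value=2
Op 8: inc R0 by 2 -> R0=(16,0,0) value=16
Op 9: merge R0<->R1 -> R0=(16,2,0) R1=(16,2,0)
Op 10: inc R0 by 4 -> R0=(20,2,0) value=22

Answer: 20 2 0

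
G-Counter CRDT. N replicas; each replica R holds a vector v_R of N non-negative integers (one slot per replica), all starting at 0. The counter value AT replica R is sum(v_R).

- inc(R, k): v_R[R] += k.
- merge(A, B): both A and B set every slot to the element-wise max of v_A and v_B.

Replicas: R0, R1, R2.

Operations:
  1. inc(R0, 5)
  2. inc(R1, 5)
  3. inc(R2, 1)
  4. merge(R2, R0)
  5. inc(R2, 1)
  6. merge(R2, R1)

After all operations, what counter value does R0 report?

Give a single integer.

Op 1: inc R0 by 5 -> R0=(5,0,0) value=5
Op 2: inc R1 by 5 -> R1=(0,5,0) value=5
Op 3: inc R2 by 1 -> R2=(0,0,1) value=1
Op 4: merge R2<->R0 -> R2=(5,0,1) R0=(5,0,1)
Op 5: inc R2 by 1 -> R2=(5,0,2) value=7
Op 6: merge R2<->R1 -> R2=(5,5,2) R1=(5,5,2)

Answer: 6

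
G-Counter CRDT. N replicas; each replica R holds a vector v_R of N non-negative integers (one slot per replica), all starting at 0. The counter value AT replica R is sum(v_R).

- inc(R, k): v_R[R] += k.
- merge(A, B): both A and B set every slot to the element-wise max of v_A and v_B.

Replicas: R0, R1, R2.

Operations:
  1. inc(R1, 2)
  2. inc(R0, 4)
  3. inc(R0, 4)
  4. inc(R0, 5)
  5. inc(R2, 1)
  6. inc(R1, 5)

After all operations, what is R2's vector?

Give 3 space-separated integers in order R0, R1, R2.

Op 1: inc R1 by 2 -> R1=(0,2,0) value=2
Op 2: inc R0 by 4 -> R0=(4,0,0) value=4
Op 3: inc R0 by 4 -> R0=(8,0,0) value=8
Op 4: inc R0 by 5 -> R0=(13,0,0) value=13
Op 5: inc R2 by 1 -> R2=(0,0,1) value=1
Op 6: inc R1 by 5 -> R1=(0,7,0) value=7

Answer: 0 0 1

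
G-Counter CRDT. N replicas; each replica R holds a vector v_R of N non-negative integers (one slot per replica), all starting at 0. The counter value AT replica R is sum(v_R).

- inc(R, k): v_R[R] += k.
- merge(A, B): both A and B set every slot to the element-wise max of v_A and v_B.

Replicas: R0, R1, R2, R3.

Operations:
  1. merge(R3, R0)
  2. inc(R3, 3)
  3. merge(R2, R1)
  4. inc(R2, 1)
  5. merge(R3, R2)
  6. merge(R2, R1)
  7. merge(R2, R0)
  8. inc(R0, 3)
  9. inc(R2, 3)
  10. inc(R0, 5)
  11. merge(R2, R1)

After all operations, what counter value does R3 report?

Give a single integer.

Op 1: merge R3<->R0 -> R3=(0,0,0,0) R0=(0,0,0,0)
Op 2: inc R3 by 3 -> R3=(0,0,0,3) value=3
Op 3: merge R2<->R1 -> R2=(0,0,0,0) R1=(0,0,0,0)
Op 4: inc R2 by 1 -> R2=(0,0,1,0) value=1
Op 5: merge R3<->R2 -> R3=(0,0,1,3) R2=(0,0,1,3)
Op 6: merge R2<->R1 -> R2=(0,0,1,3) R1=(0,0,1,3)
Op 7: merge R2<->R0 -> R2=(0,0,1,3) R0=(0,0,1,3)
Op 8: inc R0 by 3 -> R0=(3,0,1,3) value=7
Op 9: inc R2 by 3 -> R2=(0,0,4,3) value=7
Op 10: inc R0 by 5 -> R0=(8,0,1,3) value=12
Op 11: merge R2<->R1 -> R2=(0,0,4,3) R1=(0,0,4,3)

Answer: 4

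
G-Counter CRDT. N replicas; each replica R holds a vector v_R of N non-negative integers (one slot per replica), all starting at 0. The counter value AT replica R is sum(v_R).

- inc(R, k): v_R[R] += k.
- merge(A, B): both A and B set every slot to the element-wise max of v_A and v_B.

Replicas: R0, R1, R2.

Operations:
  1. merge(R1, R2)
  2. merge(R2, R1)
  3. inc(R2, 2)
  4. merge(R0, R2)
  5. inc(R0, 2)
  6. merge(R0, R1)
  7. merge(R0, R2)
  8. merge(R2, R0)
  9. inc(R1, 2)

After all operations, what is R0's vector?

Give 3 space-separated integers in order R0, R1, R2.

Answer: 2 0 2

Derivation:
Op 1: merge R1<->R2 -> R1=(0,0,0) R2=(0,0,0)
Op 2: merge R2<->R1 -> R2=(0,0,0) R1=(0,0,0)
Op 3: inc R2 by 2 -> R2=(0,0,2) value=2
Op 4: merge R0<->R2 -> R0=(0,0,2) R2=(0,0,2)
Op 5: inc R0 by 2 -> R0=(2,0,2) value=4
Op 6: merge R0<->R1 -> R0=(2,0,2) R1=(2,0,2)
Op 7: merge R0<->R2 -> R0=(2,0,2) R2=(2,0,2)
Op 8: merge R2<->R0 -> R2=(2,0,2) R0=(2,0,2)
Op 9: inc R1 by 2 -> R1=(2,2,2) value=6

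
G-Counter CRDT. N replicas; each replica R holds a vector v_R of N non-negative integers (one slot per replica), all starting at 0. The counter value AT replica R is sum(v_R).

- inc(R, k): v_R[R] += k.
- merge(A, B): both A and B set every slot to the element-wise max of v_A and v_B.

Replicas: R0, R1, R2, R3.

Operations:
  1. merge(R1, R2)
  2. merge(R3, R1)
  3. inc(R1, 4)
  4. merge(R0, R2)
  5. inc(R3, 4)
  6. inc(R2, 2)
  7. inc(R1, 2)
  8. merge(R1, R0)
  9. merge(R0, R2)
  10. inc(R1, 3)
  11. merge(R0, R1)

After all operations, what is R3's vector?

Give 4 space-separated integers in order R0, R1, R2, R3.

Answer: 0 0 0 4

Derivation:
Op 1: merge R1<->R2 -> R1=(0,0,0,0) R2=(0,0,0,0)
Op 2: merge R3<->R1 -> R3=(0,0,0,0) R1=(0,0,0,0)
Op 3: inc R1 by 4 -> R1=(0,4,0,0) value=4
Op 4: merge R0<->R2 -> R0=(0,0,0,0) R2=(0,0,0,0)
Op 5: inc R3 by 4 -> R3=(0,0,0,4) value=4
Op 6: inc R2 by 2 -> R2=(0,0,2,0) value=2
Op 7: inc R1 by 2 -> R1=(0,6,0,0) value=6
Op 8: merge R1<->R0 -> R1=(0,6,0,0) R0=(0,6,0,0)
Op 9: merge R0<->R2 -> R0=(0,6,2,0) R2=(0,6,2,0)
Op 10: inc R1 by 3 -> R1=(0,9,0,0) value=9
Op 11: merge R0<->R1 -> R0=(0,9,2,0) R1=(0,9,2,0)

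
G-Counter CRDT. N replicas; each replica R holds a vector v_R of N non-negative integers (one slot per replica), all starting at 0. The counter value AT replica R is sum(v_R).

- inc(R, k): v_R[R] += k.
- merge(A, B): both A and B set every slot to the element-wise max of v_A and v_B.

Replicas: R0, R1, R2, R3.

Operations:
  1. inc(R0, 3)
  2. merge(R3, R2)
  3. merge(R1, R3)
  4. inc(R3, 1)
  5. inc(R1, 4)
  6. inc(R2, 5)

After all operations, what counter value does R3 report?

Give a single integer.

Op 1: inc R0 by 3 -> R0=(3,0,0,0) value=3
Op 2: merge R3<->R2 -> R3=(0,0,0,0) R2=(0,0,0,0)
Op 3: merge R1<->R3 -> R1=(0,0,0,0) R3=(0,0,0,0)
Op 4: inc R3 by 1 -> R3=(0,0,0,1) value=1
Op 5: inc R1 by 4 -> R1=(0,4,0,0) value=4
Op 6: inc R2 by 5 -> R2=(0,0,5,0) value=5

Answer: 1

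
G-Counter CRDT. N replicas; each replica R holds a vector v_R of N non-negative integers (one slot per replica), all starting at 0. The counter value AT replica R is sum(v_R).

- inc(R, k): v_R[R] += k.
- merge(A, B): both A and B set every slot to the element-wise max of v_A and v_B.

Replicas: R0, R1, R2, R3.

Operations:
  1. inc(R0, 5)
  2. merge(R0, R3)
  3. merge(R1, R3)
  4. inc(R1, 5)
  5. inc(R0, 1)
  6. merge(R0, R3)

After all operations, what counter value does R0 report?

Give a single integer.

Answer: 6

Derivation:
Op 1: inc R0 by 5 -> R0=(5,0,0,0) value=5
Op 2: merge R0<->R3 -> R0=(5,0,0,0) R3=(5,0,0,0)
Op 3: merge R1<->R3 -> R1=(5,0,0,0) R3=(5,0,0,0)
Op 4: inc R1 by 5 -> R1=(5,5,0,0) value=10
Op 5: inc R0 by 1 -> R0=(6,0,0,0) value=6
Op 6: merge R0<->R3 -> R0=(6,0,0,0) R3=(6,0,0,0)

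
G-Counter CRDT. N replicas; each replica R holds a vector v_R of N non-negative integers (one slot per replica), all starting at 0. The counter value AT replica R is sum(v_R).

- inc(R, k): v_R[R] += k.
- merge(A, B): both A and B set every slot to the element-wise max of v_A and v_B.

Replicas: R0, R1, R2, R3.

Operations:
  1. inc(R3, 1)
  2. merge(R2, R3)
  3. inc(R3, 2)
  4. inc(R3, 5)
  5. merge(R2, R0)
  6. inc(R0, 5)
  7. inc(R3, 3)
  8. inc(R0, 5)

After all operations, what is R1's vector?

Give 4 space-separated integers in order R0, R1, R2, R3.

Op 1: inc R3 by 1 -> R3=(0,0,0,1) value=1
Op 2: merge R2<->R3 -> R2=(0,0,0,1) R3=(0,0,0,1)
Op 3: inc R3 by 2 -> R3=(0,0,0,3) value=3
Op 4: inc R3 by 5 -> R3=(0,0,0,8) value=8
Op 5: merge R2<->R0 -> R2=(0,0,0,1) R0=(0,0,0,1)
Op 6: inc R0 by 5 -> R0=(5,0,0,1) value=6
Op 7: inc R3 by 3 -> R3=(0,0,0,11) value=11
Op 8: inc R0 by 5 -> R0=(10,0,0,1) value=11

Answer: 0 0 0 0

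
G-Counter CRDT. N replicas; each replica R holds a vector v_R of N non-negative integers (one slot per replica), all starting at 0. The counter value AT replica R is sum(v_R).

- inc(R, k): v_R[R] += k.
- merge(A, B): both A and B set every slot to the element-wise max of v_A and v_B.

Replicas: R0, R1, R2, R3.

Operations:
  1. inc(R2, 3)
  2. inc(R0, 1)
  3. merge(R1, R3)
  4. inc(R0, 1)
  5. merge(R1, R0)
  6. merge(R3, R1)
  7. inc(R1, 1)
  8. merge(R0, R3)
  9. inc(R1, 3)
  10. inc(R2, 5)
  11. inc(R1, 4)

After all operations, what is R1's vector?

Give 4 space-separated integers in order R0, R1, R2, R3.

Answer: 2 8 0 0

Derivation:
Op 1: inc R2 by 3 -> R2=(0,0,3,0) value=3
Op 2: inc R0 by 1 -> R0=(1,0,0,0) value=1
Op 3: merge R1<->R3 -> R1=(0,0,0,0) R3=(0,0,0,0)
Op 4: inc R0 by 1 -> R0=(2,0,0,0) value=2
Op 5: merge R1<->R0 -> R1=(2,0,0,0) R0=(2,0,0,0)
Op 6: merge R3<->R1 -> R3=(2,0,0,0) R1=(2,0,0,0)
Op 7: inc R1 by 1 -> R1=(2,1,0,0) value=3
Op 8: merge R0<->R3 -> R0=(2,0,0,0) R3=(2,0,0,0)
Op 9: inc R1 by 3 -> R1=(2,4,0,0) value=6
Op 10: inc R2 by 5 -> R2=(0,0,8,0) value=8
Op 11: inc R1 by 4 -> R1=(2,8,0,0) value=10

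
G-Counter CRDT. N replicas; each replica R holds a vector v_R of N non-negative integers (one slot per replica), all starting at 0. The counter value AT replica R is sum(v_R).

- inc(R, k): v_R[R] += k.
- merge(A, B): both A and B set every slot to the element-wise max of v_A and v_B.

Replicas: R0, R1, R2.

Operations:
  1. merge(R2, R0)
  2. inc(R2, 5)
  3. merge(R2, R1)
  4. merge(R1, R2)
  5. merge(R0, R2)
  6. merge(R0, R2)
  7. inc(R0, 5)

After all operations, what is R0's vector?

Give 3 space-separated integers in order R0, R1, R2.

Answer: 5 0 5

Derivation:
Op 1: merge R2<->R0 -> R2=(0,0,0) R0=(0,0,0)
Op 2: inc R2 by 5 -> R2=(0,0,5) value=5
Op 3: merge R2<->R1 -> R2=(0,0,5) R1=(0,0,5)
Op 4: merge R1<->R2 -> R1=(0,0,5) R2=(0,0,5)
Op 5: merge R0<->R2 -> R0=(0,0,5) R2=(0,0,5)
Op 6: merge R0<->R2 -> R0=(0,0,5) R2=(0,0,5)
Op 7: inc R0 by 5 -> R0=(5,0,5) value=10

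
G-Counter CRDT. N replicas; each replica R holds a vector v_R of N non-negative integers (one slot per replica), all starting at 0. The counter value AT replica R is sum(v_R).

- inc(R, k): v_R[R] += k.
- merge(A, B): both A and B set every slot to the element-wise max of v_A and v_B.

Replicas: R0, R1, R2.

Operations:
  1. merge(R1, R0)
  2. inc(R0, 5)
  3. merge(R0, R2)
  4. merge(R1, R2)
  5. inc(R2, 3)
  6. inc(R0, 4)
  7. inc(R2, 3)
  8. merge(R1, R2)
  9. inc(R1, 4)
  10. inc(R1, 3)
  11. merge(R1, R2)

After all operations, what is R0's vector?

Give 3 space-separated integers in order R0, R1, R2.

Answer: 9 0 0

Derivation:
Op 1: merge R1<->R0 -> R1=(0,0,0) R0=(0,0,0)
Op 2: inc R0 by 5 -> R0=(5,0,0) value=5
Op 3: merge R0<->R2 -> R0=(5,0,0) R2=(5,0,0)
Op 4: merge R1<->R2 -> R1=(5,0,0) R2=(5,0,0)
Op 5: inc R2 by 3 -> R2=(5,0,3) value=8
Op 6: inc R0 by 4 -> R0=(9,0,0) value=9
Op 7: inc R2 by 3 -> R2=(5,0,6) value=11
Op 8: merge R1<->R2 -> R1=(5,0,6) R2=(5,0,6)
Op 9: inc R1 by 4 -> R1=(5,4,6) value=15
Op 10: inc R1 by 3 -> R1=(5,7,6) value=18
Op 11: merge R1<->R2 -> R1=(5,7,6) R2=(5,7,6)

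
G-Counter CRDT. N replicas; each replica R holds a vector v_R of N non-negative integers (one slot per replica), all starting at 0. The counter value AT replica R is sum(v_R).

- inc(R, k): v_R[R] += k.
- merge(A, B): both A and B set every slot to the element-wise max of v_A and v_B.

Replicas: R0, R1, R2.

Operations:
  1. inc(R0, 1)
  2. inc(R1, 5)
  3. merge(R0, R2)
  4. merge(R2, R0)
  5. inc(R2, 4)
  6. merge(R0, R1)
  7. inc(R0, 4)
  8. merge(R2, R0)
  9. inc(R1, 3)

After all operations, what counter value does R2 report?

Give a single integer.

Op 1: inc R0 by 1 -> R0=(1,0,0) value=1
Op 2: inc R1 by 5 -> R1=(0,5,0) value=5
Op 3: merge R0<->R2 -> R0=(1,0,0) R2=(1,0,0)
Op 4: merge R2<->R0 -> R2=(1,0,0) R0=(1,0,0)
Op 5: inc R2 by 4 -> R2=(1,0,4) value=5
Op 6: merge R0<->R1 -> R0=(1,5,0) R1=(1,5,0)
Op 7: inc R0 by 4 -> R0=(5,5,0) value=10
Op 8: merge R2<->R0 -> R2=(5,5,4) R0=(5,5,4)
Op 9: inc R1 by 3 -> R1=(1,8,0) value=9

Answer: 14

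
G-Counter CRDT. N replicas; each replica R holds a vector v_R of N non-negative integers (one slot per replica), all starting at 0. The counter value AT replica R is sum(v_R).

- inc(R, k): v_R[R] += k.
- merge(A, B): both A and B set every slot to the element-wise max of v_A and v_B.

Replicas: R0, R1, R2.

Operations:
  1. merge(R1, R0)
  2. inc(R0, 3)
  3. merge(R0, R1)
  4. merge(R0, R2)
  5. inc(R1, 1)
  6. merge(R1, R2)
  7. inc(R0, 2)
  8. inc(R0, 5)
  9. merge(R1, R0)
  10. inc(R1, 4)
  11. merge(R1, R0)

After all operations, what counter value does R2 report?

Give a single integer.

Op 1: merge R1<->R0 -> R1=(0,0,0) R0=(0,0,0)
Op 2: inc R0 by 3 -> R0=(3,0,0) value=3
Op 3: merge R0<->R1 -> R0=(3,0,0) R1=(3,0,0)
Op 4: merge R0<->R2 -> R0=(3,0,0) R2=(3,0,0)
Op 5: inc R1 by 1 -> R1=(3,1,0) value=4
Op 6: merge R1<->R2 -> R1=(3,1,0) R2=(3,1,0)
Op 7: inc R0 by 2 -> R0=(5,0,0) value=5
Op 8: inc R0 by 5 -> R0=(10,0,0) value=10
Op 9: merge R1<->R0 -> R1=(10,1,0) R0=(10,1,0)
Op 10: inc R1 by 4 -> R1=(10,5,0) value=15
Op 11: merge R1<->R0 -> R1=(10,5,0) R0=(10,5,0)

Answer: 4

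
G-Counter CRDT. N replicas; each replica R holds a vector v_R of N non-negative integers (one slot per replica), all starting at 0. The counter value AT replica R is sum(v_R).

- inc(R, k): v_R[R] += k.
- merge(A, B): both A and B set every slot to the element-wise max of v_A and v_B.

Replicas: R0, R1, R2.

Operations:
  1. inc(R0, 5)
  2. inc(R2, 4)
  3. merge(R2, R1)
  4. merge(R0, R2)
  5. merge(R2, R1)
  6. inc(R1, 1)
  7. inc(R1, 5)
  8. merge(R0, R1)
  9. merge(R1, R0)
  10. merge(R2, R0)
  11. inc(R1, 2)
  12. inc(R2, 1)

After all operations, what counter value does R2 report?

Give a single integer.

Op 1: inc R0 by 5 -> R0=(5,0,0) value=5
Op 2: inc R2 by 4 -> R2=(0,0,4) value=4
Op 3: merge R2<->R1 -> R2=(0,0,4) R1=(0,0,4)
Op 4: merge R0<->R2 -> R0=(5,0,4) R2=(5,0,4)
Op 5: merge R2<->R1 -> R2=(5,0,4) R1=(5,0,4)
Op 6: inc R1 by 1 -> R1=(5,1,4) value=10
Op 7: inc R1 by 5 -> R1=(5,6,4) value=15
Op 8: merge R0<->R1 -> R0=(5,6,4) R1=(5,6,4)
Op 9: merge R1<->R0 -> R1=(5,6,4) R0=(5,6,4)
Op 10: merge R2<->R0 -> R2=(5,6,4) R0=(5,6,4)
Op 11: inc R1 by 2 -> R1=(5,8,4) value=17
Op 12: inc R2 by 1 -> R2=(5,6,5) value=16

Answer: 16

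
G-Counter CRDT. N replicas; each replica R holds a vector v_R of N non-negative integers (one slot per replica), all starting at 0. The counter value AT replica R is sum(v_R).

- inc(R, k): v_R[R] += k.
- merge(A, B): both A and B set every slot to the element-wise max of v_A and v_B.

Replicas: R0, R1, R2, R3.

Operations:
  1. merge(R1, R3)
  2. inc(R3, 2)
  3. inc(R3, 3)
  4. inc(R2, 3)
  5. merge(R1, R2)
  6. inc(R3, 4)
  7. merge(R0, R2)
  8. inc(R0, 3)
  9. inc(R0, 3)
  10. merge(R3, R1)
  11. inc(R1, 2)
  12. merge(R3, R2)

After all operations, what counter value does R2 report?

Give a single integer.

Answer: 12

Derivation:
Op 1: merge R1<->R3 -> R1=(0,0,0,0) R3=(0,0,0,0)
Op 2: inc R3 by 2 -> R3=(0,0,0,2) value=2
Op 3: inc R3 by 3 -> R3=(0,0,0,5) value=5
Op 4: inc R2 by 3 -> R2=(0,0,3,0) value=3
Op 5: merge R1<->R2 -> R1=(0,0,3,0) R2=(0,0,3,0)
Op 6: inc R3 by 4 -> R3=(0,0,0,9) value=9
Op 7: merge R0<->R2 -> R0=(0,0,3,0) R2=(0,0,3,0)
Op 8: inc R0 by 3 -> R0=(3,0,3,0) value=6
Op 9: inc R0 by 3 -> R0=(6,0,3,0) value=9
Op 10: merge R3<->R1 -> R3=(0,0,3,9) R1=(0,0,3,9)
Op 11: inc R1 by 2 -> R1=(0,2,3,9) value=14
Op 12: merge R3<->R2 -> R3=(0,0,3,9) R2=(0,0,3,9)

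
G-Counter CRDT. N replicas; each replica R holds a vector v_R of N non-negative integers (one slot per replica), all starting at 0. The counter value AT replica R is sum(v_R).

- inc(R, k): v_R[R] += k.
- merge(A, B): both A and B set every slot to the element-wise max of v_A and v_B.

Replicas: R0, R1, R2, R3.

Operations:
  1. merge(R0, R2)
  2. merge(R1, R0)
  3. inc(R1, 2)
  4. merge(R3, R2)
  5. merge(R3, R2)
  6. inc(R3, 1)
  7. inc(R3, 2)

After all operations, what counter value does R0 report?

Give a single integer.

Op 1: merge R0<->R2 -> R0=(0,0,0,0) R2=(0,0,0,0)
Op 2: merge R1<->R0 -> R1=(0,0,0,0) R0=(0,0,0,0)
Op 3: inc R1 by 2 -> R1=(0,2,0,0) value=2
Op 4: merge R3<->R2 -> R3=(0,0,0,0) R2=(0,0,0,0)
Op 5: merge R3<->R2 -> R3=(0,0,0,0) R2=(0,0,0,0)
Op 6: inc R3 by 1 -> R3=(0,0,0,1) value=1
Op 7: inc R3 by 2 -> R3=(0,0,0,3) value=3

Answer: 0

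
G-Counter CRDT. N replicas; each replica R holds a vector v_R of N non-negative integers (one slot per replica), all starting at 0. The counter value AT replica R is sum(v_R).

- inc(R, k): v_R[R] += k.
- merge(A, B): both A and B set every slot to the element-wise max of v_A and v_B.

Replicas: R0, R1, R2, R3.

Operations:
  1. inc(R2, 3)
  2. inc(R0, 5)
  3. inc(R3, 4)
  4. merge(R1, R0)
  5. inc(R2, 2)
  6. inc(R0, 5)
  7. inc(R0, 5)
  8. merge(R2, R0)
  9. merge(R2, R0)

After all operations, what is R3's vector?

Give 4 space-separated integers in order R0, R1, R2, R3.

Answer: 0 0 0 4

Derivation:
Op 1: inc R2 by 3 -> R2=(0,0,3,0) value=3
Op 2: inc R0 by 5 -> R0=(5,0,0,0) value=5
Op 3: inc R3 by 4 -> R3=(0,0,0,4) value=4
Op 4: merge R1<->R0 -> R1=(5,0,0,0) R0=(5,0,0,0)
Op 5: inc R2 by 2 -> R2=(0,0,5,0) value=5
Op 6: inc R0 by 5 -> R0=(10,0,0,0) value=10
Op 7: inc R0 by 5 -> R0=(15,0,0,0) value=15
Op 8: merge R2<->R0 -> R2=(15,0,5,0) R0=(15,0,5,0)
Op 9: merge R2<->R0 -> R2=(15,0,5,0) R0=(15,0,5,0)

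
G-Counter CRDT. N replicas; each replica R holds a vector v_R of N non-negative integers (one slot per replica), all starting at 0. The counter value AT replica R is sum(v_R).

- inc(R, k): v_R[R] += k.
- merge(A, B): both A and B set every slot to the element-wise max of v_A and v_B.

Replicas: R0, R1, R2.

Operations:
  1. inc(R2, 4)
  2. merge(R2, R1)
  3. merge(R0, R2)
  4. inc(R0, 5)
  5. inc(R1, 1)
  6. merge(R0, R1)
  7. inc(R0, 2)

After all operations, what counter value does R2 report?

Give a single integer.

Answer: 4

Derivation:
Op 1: inc R2 by 4 -> R2=(0,0,4) value=4
Op 2: merge R2<->R1 -> R2=(0,0,4) R1=(0,0,4)
Op 3: merge R0<->R2 -> R0=(0,0,4) R2=(0,0,4)
Op 4: inc R0 by 5 -> R0=(5,0,4) value=9
Op 5: inc R1 by 1 -> R1=(0,1,4) value=5
Op 6: merge R0<->R1 -> R0=(5,1,4) R1=(5,1,4)
Op 7: inc R0 by 2 -> R0=(7,1,4) value=12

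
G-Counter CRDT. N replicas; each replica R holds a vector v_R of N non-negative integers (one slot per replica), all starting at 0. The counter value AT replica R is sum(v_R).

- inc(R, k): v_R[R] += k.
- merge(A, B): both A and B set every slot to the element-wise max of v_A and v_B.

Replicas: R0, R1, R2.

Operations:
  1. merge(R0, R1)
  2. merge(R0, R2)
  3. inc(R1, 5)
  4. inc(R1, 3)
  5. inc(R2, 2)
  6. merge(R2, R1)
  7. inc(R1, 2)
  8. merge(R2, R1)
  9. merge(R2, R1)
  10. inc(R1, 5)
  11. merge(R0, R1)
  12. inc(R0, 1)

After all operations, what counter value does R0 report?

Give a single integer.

Op 1: merge R0<->R1 -> R0=(0,0,0) R1=(0,0,0)
Op 2: merge R0<->R2 -> R0=(0,0,0) R2=(0,0,0)
Op 3: inc R1 by 5 -> R1=(0,5,0) value=5
Op 4: inc R1 by 3 -> R1=(0,8,0) value=8
Op 5: inc R2 by 2 -> R2=(0,0,2) value=2
Op 6: merge R2<->R1 -> R2=(0,8,2) R1=(0,8,2)
Op 7: inc R1 by 2 -> R1=(0,10,2) value=12
Op 8: merge R2<->R1 -> R2=(0,10,2) R1=(0,10,2)
Op 9: merge R2<->R1 -> R2=(0,10,2) R1=(0,10,2)
Op 10: inc R1 by 5 -> R1=(0,15,2) value=17
Op 11: merge R0<->R1 -> R0=(0,15,2) R1=(0,15,2)
Op 12: inc R0 by 1 -> R0=(1,15,2) value=18

Answer: 18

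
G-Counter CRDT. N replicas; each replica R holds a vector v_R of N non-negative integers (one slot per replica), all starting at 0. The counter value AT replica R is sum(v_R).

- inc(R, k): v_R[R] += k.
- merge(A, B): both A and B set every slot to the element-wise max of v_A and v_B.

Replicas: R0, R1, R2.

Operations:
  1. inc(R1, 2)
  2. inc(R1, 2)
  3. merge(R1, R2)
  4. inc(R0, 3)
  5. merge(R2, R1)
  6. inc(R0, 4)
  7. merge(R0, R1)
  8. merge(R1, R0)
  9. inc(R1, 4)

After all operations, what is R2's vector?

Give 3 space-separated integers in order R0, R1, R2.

Answer: 0 4 0

Derivation:
Op 1: inc R1 by 2 -> R1=(0,2,0) value=2
Op 2: inc R1 by 2 -> R1=(0,4,0) value=4
Op 3: merge R1<->R2 -> R1=(0,4,0) R2=(0,4,0)
Op 4: inc R0 by 3 -> R0=(3,0,0) value=3
Op 5: merge R2<->R1 -> R2=(0,4,0) R1=(0,4,0)
Op 6: inc R0 by 4 -> R0=(7,0,0) value=7
Op 7: merge R0<->R1 -> R0=(7,4,0) R1=(7,4,0)
Op 8: merge R1<->R0 -> R1=(7,4,0) R0=(7,4,0)
Op 9: inc R1 by 4 -> R1=(7,8,0) value=15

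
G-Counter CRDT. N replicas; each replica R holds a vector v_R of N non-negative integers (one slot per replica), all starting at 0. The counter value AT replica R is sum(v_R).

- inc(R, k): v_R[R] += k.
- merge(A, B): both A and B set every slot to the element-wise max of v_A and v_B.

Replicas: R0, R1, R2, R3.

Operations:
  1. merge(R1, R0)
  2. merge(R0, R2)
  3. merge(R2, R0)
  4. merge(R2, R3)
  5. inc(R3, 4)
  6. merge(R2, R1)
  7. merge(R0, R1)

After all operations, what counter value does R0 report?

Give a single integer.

Op 1: merge R1<->R0 -> R1=(0,0,0,0) R0=(0,0,0,0)
Op 2: merge R0<->R2 -> R0=(0,0,0,0) R2=(0,0,0,0)
Op 3: merge R2<->R0 -> R2=(0,0,0,0) R0=(0,0,0,0)
Op 4: merge R2<->R3 -> R2=(0,0,0,0) R3=(0,0,0,0)
Op 5: inc R3 by 4 -> R3=(0,0,0,4) value=4
Op 6: merge R2<->R1 -> R2=(0,0,0,0) R1=(0,0,0,0)
Op 7: merge R0<->R1 -> R0=(0,0,0,0) R1=(0,0,0,0)

Answer: 0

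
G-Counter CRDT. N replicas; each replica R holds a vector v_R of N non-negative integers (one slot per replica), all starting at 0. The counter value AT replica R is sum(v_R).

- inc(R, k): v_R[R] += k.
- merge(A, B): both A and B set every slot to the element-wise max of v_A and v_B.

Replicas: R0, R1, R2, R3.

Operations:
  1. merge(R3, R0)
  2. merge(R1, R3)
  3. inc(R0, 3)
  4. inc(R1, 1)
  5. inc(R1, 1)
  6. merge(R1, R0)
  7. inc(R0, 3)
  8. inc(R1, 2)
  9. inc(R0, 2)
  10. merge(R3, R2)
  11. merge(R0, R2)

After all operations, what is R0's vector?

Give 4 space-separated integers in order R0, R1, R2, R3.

Op 1: merge R3<->R0 -> R3=(0,0,0,0) R0=(0,0,0,0)
Op 2: merge R1<->R3 -> R1=(0,0,0,0) R3=(0,0,0,0)
Op 3: inc R0 by 3 -> R0=(3,0,0,0) value=3
Op 4: inc R1 by 1 -> R1=(0,1,0,0) value=1
Op 5: inc R1 by 1 -> R1=(0,2,0,0) value=2
Op 6: merge R1<->R0 -> R1=(3,2,0,0) R0=(3,2,0,0)
Op 7: inc R0 by 3 -> R0=(6,2,0,0) value=8
Op 8: inc R1 by 2 -> R1=(3,4,0,0) value=7
Op 9: inc R0 by 2 -> R0=(8,2,0,0) value=10
Op 10: merge R3<->R2 -> R3=(0,0,0,0) R2=(0,0,0,0)
Op 11: merge R0<->R2 -> R0=(8,2,0,0) R2=(8,2,0,0)

Answer: 8 2 0 0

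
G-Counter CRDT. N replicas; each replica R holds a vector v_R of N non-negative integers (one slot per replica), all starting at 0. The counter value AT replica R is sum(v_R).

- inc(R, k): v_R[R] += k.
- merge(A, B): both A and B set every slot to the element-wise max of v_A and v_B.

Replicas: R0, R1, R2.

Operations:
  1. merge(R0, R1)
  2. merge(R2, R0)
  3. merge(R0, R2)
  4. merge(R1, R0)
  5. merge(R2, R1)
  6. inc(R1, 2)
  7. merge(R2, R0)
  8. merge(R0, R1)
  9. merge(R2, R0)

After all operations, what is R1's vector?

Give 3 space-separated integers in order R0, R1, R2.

Answer: 0 2 0

Derivation:
Op 1: merge R0<->R1 -> R0=(0,0,0) R1=(0,0,0)
Op 2: merge R2<->R0 -> R2=(0,0,0) R0=(0,0,0)
Op 3: merge R0<->R2 -> R0=(0,0,0) R2=(0,0,0)
Op 4: merge R1<->R0 -> R1=(0,0,0) R0=(0,0,0)
Op 5: merge R2<->R1 -> R2=(0,0,0) R1=(0,0,0)
Op 6: inc R1 by 2 -> R1=(0,2,0) value=2
Op 7: merge R2<->R0 -> R2=(0,0,0) R0=(0,0,0)
Op 8: merge R0<->R1 -> R0=(0,2,0) R1=(0,2,0)
Op 9: merge R2<->R0 -> R2=(0,2,0) R0=(0,2,0)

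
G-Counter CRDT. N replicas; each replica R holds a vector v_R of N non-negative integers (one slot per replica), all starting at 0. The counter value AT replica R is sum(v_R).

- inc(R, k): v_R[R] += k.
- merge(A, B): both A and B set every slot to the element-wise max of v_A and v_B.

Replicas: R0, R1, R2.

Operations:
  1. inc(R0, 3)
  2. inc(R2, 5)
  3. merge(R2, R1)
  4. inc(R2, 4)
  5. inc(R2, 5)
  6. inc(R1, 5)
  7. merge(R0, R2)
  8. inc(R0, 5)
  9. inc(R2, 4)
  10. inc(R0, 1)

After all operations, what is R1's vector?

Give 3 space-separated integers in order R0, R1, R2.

Answer: 0 5 5

Derivation:
Op 1: inc R0 by 3 -> R0=(3,0,0) value=3
Op 2: inc R2 by 5 -> R2=(0,0,5) value=5
Op 3: merge R2<->R1 -> R2=(0,0,5) R1=(0,0,5)
Op 4: inc R2 by 4 -> R2=(0,0,9) value=9
Op 5: inc R2 by 5 -> R2=(0,0,14) value=14
Op 6: inc R1 by 5 -> R1=(0,5,5) value=10
Op 7: merge R0<->R2 -> R0=(3,0,14) R2=(3,0,14)
Op 8: inc R0 by 5 -> R0=(8,0,14) value=22
Op 9: inc R2 by 4 -> R2=(3,0,18) value=21
Op 10: inc R0 by 1 -> R0=(9,0,14) value=23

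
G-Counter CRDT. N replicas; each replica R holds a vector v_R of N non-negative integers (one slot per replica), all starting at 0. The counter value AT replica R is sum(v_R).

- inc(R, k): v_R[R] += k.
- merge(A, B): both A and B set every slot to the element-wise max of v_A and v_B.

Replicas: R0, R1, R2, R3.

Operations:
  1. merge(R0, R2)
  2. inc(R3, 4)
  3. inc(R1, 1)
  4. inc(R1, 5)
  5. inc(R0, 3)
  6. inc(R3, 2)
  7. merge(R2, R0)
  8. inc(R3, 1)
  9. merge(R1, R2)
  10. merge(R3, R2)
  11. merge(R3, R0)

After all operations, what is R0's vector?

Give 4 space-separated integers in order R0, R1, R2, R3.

Op 1: merge R0<->R2 -> R0=(0,0,0,0) R2=(0,0,0,0)
Op 2: inc R3 by 4 -> R3=(0,0,0,4) value=4
Op 3: inc R1 by 1 -> R1=(0,1,0,0) value=1
Op 4: inc R1 by 5 -> R1=(0,6,0,0) value=6
Op 5: inc R0 by 3 -> R0=(3,0,0,0) value=3
Op 6: inc R3 by 2 -> R3=(0,0,0,6) value=6
Op 7: merge R2<->R0 -> R2=(3,0,0,0) R0=(3,0,0,0)
Op 8: inc R3 by 1 -> R3=(0,0,0,7) value=7
Op 9: merge R1<->R2 -> R1=(3,6,0,0) R2=(3,6,0,0)
Op 10: merge R3<->R2 -> R3=(3,6,0,7) R2=(3,6,0,7)
Op 11: merge R3<->R0 -> R3=(3,6,0,7) R0=(3,6,0,7)

Answer: 3 6 0 7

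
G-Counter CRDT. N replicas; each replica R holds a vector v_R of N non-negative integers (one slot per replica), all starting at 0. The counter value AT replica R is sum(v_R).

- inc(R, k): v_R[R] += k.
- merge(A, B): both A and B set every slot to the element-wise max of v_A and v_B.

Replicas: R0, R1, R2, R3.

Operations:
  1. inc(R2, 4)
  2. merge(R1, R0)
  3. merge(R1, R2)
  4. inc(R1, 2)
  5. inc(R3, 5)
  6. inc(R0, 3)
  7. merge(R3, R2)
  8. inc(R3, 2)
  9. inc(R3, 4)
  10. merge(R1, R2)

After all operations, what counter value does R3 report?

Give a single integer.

Answer: 15

Derivation:
Op 1: inc R2 by 4 -> R2=(0,0,4,0) value=4
Op 2: merge R1<->R0 -> R1=(0,0,0,0) R0=(0,0,0,0)
Op 3: merge R1<->R2 -> R1=(0,0,4,0) R2=(0,0,4,0)
Op 4: inc R1 by 2 -> R1=(0,2,4,0) value=6
Op 5: inc R3 by 5 -> R3=(0,0,0,5) value=5
Op 6: inc R0 by 3 -> R0=(3,0,0,0) value=3
Op 7: merge R3<->R2 -> R3=(0,0,4,5) R2=(0,0,4,5)
Op 8: inc R3 by 2 -> R3=(0,0,4,7) value=11
Op 9: inc R3 by 4 -> R3=(0,0,4,11) value=15
Op 10: merge R1<->R2 -> R1=(0,2,4,5) R2=(0,2,4,5)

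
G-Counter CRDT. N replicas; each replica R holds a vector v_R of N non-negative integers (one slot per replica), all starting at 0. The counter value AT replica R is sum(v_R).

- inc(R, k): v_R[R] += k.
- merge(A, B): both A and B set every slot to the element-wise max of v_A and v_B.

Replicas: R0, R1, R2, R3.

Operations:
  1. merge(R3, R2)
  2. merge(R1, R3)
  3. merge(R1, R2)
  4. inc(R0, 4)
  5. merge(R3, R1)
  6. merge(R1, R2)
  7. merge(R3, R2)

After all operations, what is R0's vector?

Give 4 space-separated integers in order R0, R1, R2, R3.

Op 1: merge R3<->R2 -> R3=(0,0,0,0) R2=(0,0,0,0)
Op 2: merge R1<->R3 -> R1=(0,0,0,0) R3=(0,0,0,0)
Op 3: merge R1<->R2 -> R1=(0,0,0,0) R2=(0,0,0,0)
Op 4: inc R0 by 4 -> R0=(4,0,0,0) value=4
Op 5: merge R3<->R1 -> R3=(0,0,0,0) R1=(0,0,0,0)
Op 6: merge R1<->R2 -> R1=(0,0,0,0) R2=(0,0,0,0)
Op 7: merge R3<->R2 -> R3=(0,0,0,0) R2=(0,0,0,0)

Answer: 4 0 0 0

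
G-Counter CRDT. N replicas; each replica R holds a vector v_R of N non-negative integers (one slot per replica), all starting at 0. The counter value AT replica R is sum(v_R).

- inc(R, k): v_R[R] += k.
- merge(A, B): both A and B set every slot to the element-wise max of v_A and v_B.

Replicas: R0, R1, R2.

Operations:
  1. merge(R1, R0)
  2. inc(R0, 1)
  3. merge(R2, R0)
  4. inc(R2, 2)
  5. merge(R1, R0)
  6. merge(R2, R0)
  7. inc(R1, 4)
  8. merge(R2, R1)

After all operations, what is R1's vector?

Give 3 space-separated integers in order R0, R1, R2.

Op 1: merge R1<->R0 -> R1=(0,0,0) R0=(0,0,0)
Op 2: inc R0 by 1 -> R0=(1,0,0) value=1
Op 3: merge R2<->R0 -> R2=(1,0,0) R0=(1,0,0)
Op 4: inc R2 by 2 -> R2=(1,0,2) value=3
Op 5: merge R1<->R0 -> R1=(1,0,0) R0=(1,0,0)
Op 6: merge R2<->R0 -> R2=(1,0,2) R0=(1,0,2)
Op 7: inc R1 by 4 -> R1=(1,4,0) value=5
Op 8: merge R2<->R1 -> R2=(1,4,2) R1=(1,4,2)

Answer: 1 4 2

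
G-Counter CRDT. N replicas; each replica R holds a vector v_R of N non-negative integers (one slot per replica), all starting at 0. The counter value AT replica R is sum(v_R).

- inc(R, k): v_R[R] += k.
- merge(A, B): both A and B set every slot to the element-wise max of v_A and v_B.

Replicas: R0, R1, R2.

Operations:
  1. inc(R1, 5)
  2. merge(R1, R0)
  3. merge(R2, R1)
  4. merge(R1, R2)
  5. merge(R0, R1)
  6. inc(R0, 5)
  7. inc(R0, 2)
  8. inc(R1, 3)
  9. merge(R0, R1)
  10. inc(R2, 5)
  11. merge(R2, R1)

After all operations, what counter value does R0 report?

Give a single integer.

Answer: 15

Derivation:
Op 1: inc R1 by 5 -> R1=(0,5,0) value=5
Op 2: merge R1<->R0 -> R1=(0,5,0) R0=(0,5,0)
Op 3: merge R2<->R1 -> R2=(0,5,0) R1=(0,5,0)
Op 4: merge R1<->R2 -> R1=(0,5,0) R2=(0,5,0)
Op 5: merge R0<->R1 -> R0=(0,5,0) R1=(0,5,0)
Op 6: inc R0 by 5 -> R0=(5,5,0) value=10
Op 7: inc R0 by 2 -> R0=(7,5,0) value=12
Op 8: inc R1 by 3 -> R1=(0,8,0) value=8
Op 9: merge R0<->R1 -> R0=(7,8,0) R1=(7,8,0)
Op 10: inc R2 by 5 -> R2=(0,5,5) value=10
Op 11: merge R2<->R1 -> R2=(7,8,5) R1=(7,8,5)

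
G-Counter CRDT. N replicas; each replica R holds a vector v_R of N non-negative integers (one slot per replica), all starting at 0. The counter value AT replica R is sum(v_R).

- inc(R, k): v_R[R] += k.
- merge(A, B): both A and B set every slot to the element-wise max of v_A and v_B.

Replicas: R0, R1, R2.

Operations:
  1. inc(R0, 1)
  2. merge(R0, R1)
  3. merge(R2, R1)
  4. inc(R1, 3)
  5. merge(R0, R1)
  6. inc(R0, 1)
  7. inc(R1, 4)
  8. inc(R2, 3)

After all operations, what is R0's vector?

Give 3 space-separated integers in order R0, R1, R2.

Answer: 2 3 0

Derivation:
Op 1: inc R0 by 1 -> R0=(1,0,0) value=1
Op 2: merge R0<->R1 -> R0=(1,0,0) R1=(1,0,0)
Op 3: merge R2<->R1 -> R2=(1,0,0) R1=(1,0,0)
Op 4: inc R1 by 3 -> R1=(1,3,0) value=4
Op 5: merge R0<->R1 -> R0=(1,3,0) R1=(1,3,0)
Op 6: inc R0 by 1 -> R0=(2,3,0) value=5
Op 7: inc R1 by 4 -> R1=(1,7,0) value=8
Op 8: inc R2 by 3 -> R2=(1,0,3) value=4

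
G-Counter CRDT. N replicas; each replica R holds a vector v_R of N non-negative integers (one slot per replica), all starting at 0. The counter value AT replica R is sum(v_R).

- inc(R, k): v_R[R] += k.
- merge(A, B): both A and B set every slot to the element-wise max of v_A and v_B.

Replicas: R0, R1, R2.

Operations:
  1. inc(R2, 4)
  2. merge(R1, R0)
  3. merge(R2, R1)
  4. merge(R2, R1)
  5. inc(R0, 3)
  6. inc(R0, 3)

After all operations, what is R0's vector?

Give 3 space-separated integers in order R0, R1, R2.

Op 1: inc R2 by 4 -> R2=(0,0,4) value=4
Op 2: merge R1<->R0 -> R1=(0,0,0) R0=(0,0,0)
Op 3: merge R2<->R1 -> R2=(0,0,4) R1=(0,0,4)
Op 4: merge R2<->R1 -> R2=(0,0,4) R1=(0,0,4)
Op 5: inc R0 by 3 -> R0=(3,0,0) value=3
Op 6: inc R0 by 3 -> R0=(6,0,0) value=6

Answer: 6 0 0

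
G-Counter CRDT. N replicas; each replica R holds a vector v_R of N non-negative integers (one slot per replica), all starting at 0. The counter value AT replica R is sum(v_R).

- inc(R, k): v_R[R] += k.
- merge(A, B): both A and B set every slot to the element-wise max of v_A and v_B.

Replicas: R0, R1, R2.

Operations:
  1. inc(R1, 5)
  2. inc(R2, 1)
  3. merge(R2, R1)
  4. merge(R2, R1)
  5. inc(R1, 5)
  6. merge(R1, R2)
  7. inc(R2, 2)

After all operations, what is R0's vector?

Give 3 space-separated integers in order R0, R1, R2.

Answer: 0 0 0

Derivation:
Op 1: inc R1 by 5 -> R1=(0,5,0) value=5
Op 2: inc R2 by 1 -> R2=(0,0,1) value=1
Op 3: merge R2<->R1 -> R2=(0,5,1) R1=(0,5,1)
Op 4: merge R2<->R1 -> R2=(0,5,1) R1=(0,5,1)
Op 5: inc R1 by 5 -> R1=(0,10,1) value=11
Op 6: merge R1<->R2 -> R1=(0,10,1) R2=(0,10,1)
Op 7: inc R2 by 2 -> R2=(0,10,3) value=13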